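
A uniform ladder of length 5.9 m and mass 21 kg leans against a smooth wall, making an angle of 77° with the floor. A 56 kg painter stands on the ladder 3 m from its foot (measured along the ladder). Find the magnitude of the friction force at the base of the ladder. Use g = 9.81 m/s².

About the foot of the ladder:
Ladder weight 21×9.81 = 206 N acts at 2.95 m along the ladder; its horizontal arm is 2.95·cos77° = 0.6636 m → τ = 136.7 N·m clockwise.
Painter: 56×9.81 = 549.4 N at 3 m → arm 0.6749 m → τ = 370.8 N·m clockwise.
Wall normal N acts horizontally at the top; its moment arm is the height L sinθ = 5.9·sin77° = 5.749 m, counterclockwise.
Στ = 0 ⇒ N × 5.749 = 507.5 ⇒ N = 88.3 N.
ΣFx = 0: friction at the foot balances the wall's push, so f = N_wall = 88.3 N.

f ≈ 88.3 N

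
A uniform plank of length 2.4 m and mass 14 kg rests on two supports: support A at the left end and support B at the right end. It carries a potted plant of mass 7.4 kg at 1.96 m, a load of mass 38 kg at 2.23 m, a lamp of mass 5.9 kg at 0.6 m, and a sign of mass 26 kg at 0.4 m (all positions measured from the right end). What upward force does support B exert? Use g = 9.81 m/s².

R_B ≈ 364 N

Take moments about support A.
Beam weight: 14 × 9.81 = 137.3 N down at 1.2 m → arm 1.2 m, τ = 137.3 × 1.2 = 164.8 N·m clockwise.
Potted plant: 7.4 × 9.81 = 72.59 N down at 1.96 m → arm 0.44 m, τ = 72.59 × 0.44 = 31.94 N·m clockwise.
Load: 38 × 9.81 = 372.8 N down at 2.23 m → arm 0.17 m, τ = 372.8 × 0.17 = 63.38 N·m clockwise.
Lamp: 5.9 × 9.81 = 57.88 N down at 0.6 m → arm 1.8 m, τ = 57.88 × 1.8 = 104.2 N·m clockwise.
Sign: 26 × 9.81 = 255.1 N down at 0.4 m → arm 2 m, τ = 255.1 × 2 = 510.2 N·m clockwise.
Net load moment about support A = 874.5 N·m clockwise.
Reaction R at support B is upward at 0 m, arm 2.4 m → moment R × 2.4 counterclockwise.
Στ = 0 ⇒ R × 2.4 = 874.5 ⇒ R = 364 N.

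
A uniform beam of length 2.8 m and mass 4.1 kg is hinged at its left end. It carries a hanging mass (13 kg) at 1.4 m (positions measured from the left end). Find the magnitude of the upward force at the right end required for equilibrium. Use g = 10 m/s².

F ≈ 85.5 N

Sum moments about the left end (the unknown pivot reaction has zero arm there).
Beam weight: 4.1 × 10 = 41 N down at 1.4 m → arm 1.4 m, τ = 41 × 1.4 = 57.4 N·m clockwise.
Hanging mass: 13 × 10 = 130 N down at 1.4 m → arm 1.4 m, τ = 130 × 1.4 = 182 N·m clockwise.
Net moment of the loads = 239.4 N·m clockwise.
The upward force F acts at the right end, arm 2.8 m, giving F × 2.8 counterclockwise.
For rotational equilibrium, F × 2.8 = 239.4, so F = 239.4 / 2.8 = 85.5 N.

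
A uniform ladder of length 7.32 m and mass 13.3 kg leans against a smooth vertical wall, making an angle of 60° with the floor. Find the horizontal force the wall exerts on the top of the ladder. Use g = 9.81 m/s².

Taking torques about the foot of the ladder:
Ladder weight 13.3×9.81 = 130.5 N acts at 3.66 m along the ladder; its horizontal arm is 3.66·cos60° = 1.83 m → τ = 238.8 N·m clockwise.
Wall normal N acts horizontally at the top; its moment arm is the height L sinθ = 7.32·sin60° = 6.339 m, counterclockwise.
Balancing moments: N × 6.339 = 238.8, giving N = 37.7 N.

N_wall ≈ 37.7 N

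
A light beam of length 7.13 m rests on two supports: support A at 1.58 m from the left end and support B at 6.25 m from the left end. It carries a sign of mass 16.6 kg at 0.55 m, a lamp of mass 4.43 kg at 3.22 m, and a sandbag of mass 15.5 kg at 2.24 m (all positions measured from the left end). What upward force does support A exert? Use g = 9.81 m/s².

Taking torques about support B:
Sign: 16.6 × 9.81 = 162.8 N down at 0.55 m → arm 5.7 m, τ = 162.8 × 5.7 = 928 N·m counterclockwise.
Lamp: 4.43 × 9.81 = 43.46 N down at 3.22 m → arm 3.03 m, τ = 43.46 × 3.03 = 131.7 N·m counterclockwise.
Sandbag: 15.5 × 9.81 = 152.1 N down at 2.24 m → arm 4.01 m, τ = 152.1 × 4.01 = 609.9 N·m counterclockwise.
Net load moment about support B = 1670 N·m counterclockwise.
Reaction R at support A is upward at 1.58 m, arm 4.67 m → moment R × 4.67 clockwise.
Setting net torque to zero: R × 4.67 = 1670 → R = 358 N.

R_A ≈ 358 N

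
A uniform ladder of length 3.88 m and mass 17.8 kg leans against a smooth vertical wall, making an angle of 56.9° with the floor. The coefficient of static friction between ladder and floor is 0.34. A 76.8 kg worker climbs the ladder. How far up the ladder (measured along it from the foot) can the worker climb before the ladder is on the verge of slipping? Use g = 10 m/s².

d ≈ 2.04 m

Taking torques about the foot of the ladder:
Ladder weight 17.8×10 = 178 N acts at 1.94 m along the ladder; its horizontal arm is 1.94·cos56.9° = 1.059 m → τ = 188.5 N·m clockwise.
Worker weight 76.8×10 = 768 N at distance d → arm d·cos56.9° → τ = 768·d·0.5461 clockwise.
Wall normal N at the top has arm L sinθ = 3.25 m counterclockwise, so Στ = 0 gives N·3.25 = 188.5 + 419.4·d.
ΣFy = 0 ⇒ N_floor = 946 N, so the maximum friction is μ_s·N_floor = 0.34×946 = 321.6 N. ΣFx = 0 ⇒ N_wall = f, so at the slipping point N = 321.6 N.
Substituting: 321.6×3.25 = 188.5 + 419.4·d ⇒ d = (1045 − 188.5) / 419.4 = 2.04 m.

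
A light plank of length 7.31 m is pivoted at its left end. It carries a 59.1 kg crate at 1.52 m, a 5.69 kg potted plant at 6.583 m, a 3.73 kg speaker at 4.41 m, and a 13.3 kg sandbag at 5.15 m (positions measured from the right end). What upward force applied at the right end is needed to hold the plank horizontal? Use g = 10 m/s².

F ≈ 528 N

Taking torques about the left end:
Crate: 59.1 × 10 = 591 N down at 1.52 m → arm 5.79 m, τ = 591 × 5.79 = 3422 N·m clockwise.
Potted plant: 5.69 × 10 = 56.9 N down at 6.583 m → arm 0.727 m, τ = 56.9 × 0.727 = 41.37 N·m clockwise.
Speaker: 3.73 × 10 = 37.3 N down at 4.41 m → arm 2.9 m, τ = 37.3 × 2.9 = 108.2 N·m clockwise.
Sandbag: 13.3 × 10 = 133 N down at 5.15 m → arm 2.16 m, τ = 133 × 2.16 = 287.3 N·m clockwise.
Net moment of the loads = 3859 N·m clockwise.
The upward force F acts at the right end, arm 7.31 m, giving F × 7.31 counterclockwise.
Setting net torque to zero: F × 7.31 = 3859 → F = 3859 / 7.31 = 528 N.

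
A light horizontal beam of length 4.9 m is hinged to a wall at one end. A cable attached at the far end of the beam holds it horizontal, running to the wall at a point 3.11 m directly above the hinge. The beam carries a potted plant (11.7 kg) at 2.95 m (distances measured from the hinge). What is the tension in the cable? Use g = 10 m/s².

Take moments about the hinge.
Potted plant: 11.7 × 10 = 117 N down at 2.95 m → arm 2.95 m, τ = 117 × 2.95 = 345.2 N·m clockwise.
Total clockwise load moment = 345.2 N·m.
The cable tension T acts at 4.9 m; only its component perpendicular to the beam, T sinθ, produces torque. sinθ = h/√(h²+d²) = 3.11/√(3.11²+4.9²) = 0.5359.
Στ = 0 ⇒ T × 4.9 × 0.5359 = 345.2 ⇒ T = 345.2 / 2.626 = 131 N.

T ≈ 131 N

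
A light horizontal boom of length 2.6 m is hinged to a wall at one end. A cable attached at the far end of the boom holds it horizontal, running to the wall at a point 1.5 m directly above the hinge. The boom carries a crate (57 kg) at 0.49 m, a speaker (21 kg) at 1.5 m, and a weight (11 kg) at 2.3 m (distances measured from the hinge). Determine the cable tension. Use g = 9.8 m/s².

T ≈ 639 N

Sum moments about the hinge (the unknown hinge reaction has zero arm there).
Crate: 57 × 9.8 = 558.6 N down at 0.49 m → arm 0.49 m, τ = 558.6 × 0.49 = 273.7 N·m clockwise.
Speaker: 21 × 9.8 = 205.8 N down at 1.5 m → arm 1.5 m, τ = 205.8 × 1.5 = 308.7 N·m clockwise.
Weight: 11 × 9.8 = 107.8 N down at 2.3 m → arm 2.3 m, τ = 107.8 × 2.3 = 247.9 N·m clockwise.
Total clockwise load moment = 830.3 N·m.
The cable tension T acts at 2.6 m; only its component perpendicular to the boom, T sinθ, produces torque. sinθ = h/√(h²+d²) = 1.5/√(1.5²+2.6²) = 0.4997.
For rotational equilibrium, T × 2.6 × 0.4997 = 830.3, so T = 830.3 / 1.299 = 639 N.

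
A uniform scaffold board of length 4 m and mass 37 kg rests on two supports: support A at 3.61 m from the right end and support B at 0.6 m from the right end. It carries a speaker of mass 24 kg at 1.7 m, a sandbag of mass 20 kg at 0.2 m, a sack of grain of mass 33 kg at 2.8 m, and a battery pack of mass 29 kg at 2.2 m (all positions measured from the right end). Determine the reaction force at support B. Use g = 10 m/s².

R_B ≈ 801 N

Sum moments about support A (its reaction then has zero moment arm).
Beam weight: 37 × 10 = 370 N down at 2 m → arm 1.61 m, τ = 370 × 1.61 = 595.7 N·m clockwise.
Speaker: 24 × 10 = 240 N down at 1.7 m → arm 1.91 m, τ = 240 × 1.91 = 458.4 N·m clockwise.
Sandbag: 20 × 10 = 200 N down at 0.2 m → arm 3.41 m, τ = 200 × 3.41 = 682 N·m clockwise.
Sack of grain: 33 × 10 = 330 N down at 2.8 m → arm 0.81 m, τ = 330 × 0.81 = 267.3 N·m clockwise.
Battery pack: 29 × 10 = 290 N down at 2.2 m → arm 1.41 m, τ = 290 × 1.41 = 408.9 N·m clockwise.
Net load moment about support A = 2412 N·m clockwise.
Reaction R at support B is upward at 0.6 m, arm 3.01 m → moment R × 3.01 counterclockwise.
For rotational equilibrium, R × 3.01 = 2412, so R = 801 N.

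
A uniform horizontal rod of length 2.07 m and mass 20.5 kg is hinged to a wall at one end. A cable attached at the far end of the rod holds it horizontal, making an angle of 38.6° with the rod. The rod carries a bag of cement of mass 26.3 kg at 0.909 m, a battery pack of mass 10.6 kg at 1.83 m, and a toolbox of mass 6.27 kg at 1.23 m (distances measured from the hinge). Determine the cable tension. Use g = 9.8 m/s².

Sum moments about the hinge (the unknown hinge reaction has zero arm there).
Beam weight: 20.5 × 9.8 = 200.9 N down at 1.035 m → arm 1.035 m, τ = 200.9 × 1.035 = 207.9 N·m clockwise.
Bag of cement: 26.3 × 9.8 = 257.7 N down at 0.909 m → arm 0.909 m, τ = 257.7 × 0.909 = 234.2 N·m clockwise.
Battery pack: 10.6 × 9.8 = 103.9 N down at 1.83 m → arm 1.83 m, τ = 103.9 × 1.83 = 190.1 N·m clockwise.
Toolbox: 6.27 × 9.8 = 61.45 N down at 1.23 m → arm 1.23 m, τ = 61.45 × 1.23 = 75.58 N·m clockwise.
Total clockwise load moment = 707.8 N·m.
The cable tension T acts at 2.07 m; only its component perpendicular to the rod, T sinθ, produces torque. sin 38.6° = 0.6239.
Setting net torque to zero: T × 2.07 × 0.6239 = 707.8 → T = 707.8 / 1.291 = 548 N.

T ≈ 548 N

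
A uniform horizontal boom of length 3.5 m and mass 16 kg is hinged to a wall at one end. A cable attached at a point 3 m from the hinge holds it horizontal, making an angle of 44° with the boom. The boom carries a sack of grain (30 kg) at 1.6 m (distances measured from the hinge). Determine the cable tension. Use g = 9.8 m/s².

Take moments about the hinge.
Beam weight: 16 × 9.8 = 156.8 N down at 1.75 m → arm 1.75 m, τ = 156.8 × 1.75 = 274.4 N·m clockwise.
Sack of grain: 30 × 9.8 = 294 N down at 1.6 m → arm 1.6 m, τ = 294 × 1.6 = 470.4 N·m clockwise.
Total clockwise load moment = 744.8 N·m.
The cable tension T acts at 3 m; only its component perpendicular to the boom, T sinθ, produces torque. sin 44° = 0.6947.
Balancing moments: T × 3 × 0.6947 = 744.8, giving T = 744.8 / 2.084 = 357 N.

T ≈ 357 N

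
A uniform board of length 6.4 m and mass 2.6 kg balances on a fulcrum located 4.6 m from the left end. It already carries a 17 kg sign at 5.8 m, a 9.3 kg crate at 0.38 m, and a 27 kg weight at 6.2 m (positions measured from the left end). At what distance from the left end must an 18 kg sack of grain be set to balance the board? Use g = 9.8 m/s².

x ≈ 3.45 m from the left end

About the fulcrum (at 4.6 m from the left end):
Beam weight: 2.6 × 9.8 = 25.48 N down at 3.2 m → arm 1.4 m, τ = 25.48 × 1.4 = 35.67 N·m counterclockwise.
Sign: 17 × 9.8 = 166.6 N down at 5.8 m → arm 1.2 m, τ = 166.6 × 1.2 = 199.9 N·m clockwise.
Crate: 9.3 × 9.8 = 91.14 N down at 0.38 m → arm 4.22 m, τ = 91.14 × 4.22 = 384.6 N·m counterclockwise.
Weight: 27 × 9.8 = 264.6 N down at 6.2 m → arm 1.6 m, τ = 264.6 × 1.6 = 423.4 N·m clockwise.
Net moment of existing loads = 203 N·m clockwise.
The sack of grain weighs 18 × 9.8 = 176.4 N and must supply an equal counterclockwise moment, so its lever arm about the fulcrum is 203 / 176.4 = 1.15 m.
That puts it at 4.6 − 1.15 = 3.45 m from the left end.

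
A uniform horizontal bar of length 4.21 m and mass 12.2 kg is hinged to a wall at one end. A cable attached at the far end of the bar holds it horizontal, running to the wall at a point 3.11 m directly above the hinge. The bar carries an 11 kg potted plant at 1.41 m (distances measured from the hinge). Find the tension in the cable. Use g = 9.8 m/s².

Take moments about the hinge.
Beam weight: 12.2 × 9.8 = 119.6 N down at 2.105 m → arm 2.105 m, τ = 119.6 × 2.105 = 251.8 N·m clockwise.
Potted plant: 11 × 9.8 = 107.8 N down at 1.41 m → arm 1.41 m, τ = 107.8 × 1.41 = 152 N·m clockwise.
Total clockwise load moment = 403.8 N·m.
The cable tension T acts at 4.21 m; only its component perpendicular to the bar, T sinθ, produces torque. sinθ = h/√(h²+d²) = 3.11/√(3.11²+4.21²) = 0.5942.
For rotational equilibrium, T × 4.21 × 0.5942 = 403.8, so T = 403.8 / 2.502 = 161 N.

T ≈ 161 N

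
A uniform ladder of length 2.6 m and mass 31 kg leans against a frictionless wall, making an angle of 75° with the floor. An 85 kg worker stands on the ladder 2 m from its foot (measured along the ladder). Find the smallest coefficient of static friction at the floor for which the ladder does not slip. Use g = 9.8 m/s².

μ_min ≈ 0.187

Taking torques about the foot of the ladder:
Ladder weight 31×9.8 = 303.8 N acts at 1.3 m along the ladder; its horizontal arm is 1.3·cos75° = 0.3365 m → τ = 102.2 N·m clockwise.
Worker: 85×9.8 = 833 N at 2 m → arm 0.5176 m → τ = 431.2 N·m clockwise.
Wall normal N acts horizontally at the top; its moment arm is the height L sinθ = 2.6·sin75° = 2.511 m, counterclockwise.
Balancing moments: N × 2.511 = 533.4, giving N = 212.4 N.
ΣFx = 0 ⇒ f = N_wall = 212.4 N. ΣFy = 0 ⇒ N_floor = 1137 N.
μ_min = f / N_floor = 212.4 / 1137 = 0.187.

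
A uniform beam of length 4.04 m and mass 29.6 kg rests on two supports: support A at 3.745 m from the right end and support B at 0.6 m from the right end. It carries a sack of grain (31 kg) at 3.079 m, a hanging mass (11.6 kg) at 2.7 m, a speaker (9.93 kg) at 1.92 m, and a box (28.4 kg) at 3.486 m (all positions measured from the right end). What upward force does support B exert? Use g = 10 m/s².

R_B ≈ 348 N

Take moments about support A.
Beam weight: 29.6 × 10 = 296 N down at 2.02 m → arm 1.725 m, τ = 296 × 1.725 = 510.6 N·m clockwise.
Sack of grain: 31 × 10 = 310 N down at 3.079 m → arm 0.666 m, τ = 310 × 0.666 = 206.5 N·m clockwise.
Hanging mass: 11.6 × 10 = 116 N down at 2.7 m → arm 1.045 m, τ = 116 × 1.045 = 121.2 N·m clockwise.
Speaker: 9.93 × 10 = 99.3 N down at 1.92 m → arm 1.825 m, τ = 99.3 × 1.825 = 181.2 N·m clockwise.
Box: 28.4 × 10 = 284 N down at 3.486 m → arm 0.259 m, τ = 284 × 0.259 = 73.56 N·m clockwise.
Net load moment about support A = 1093 N·m clockwise.
Reaction R at support B is upward at 0.6 m, arm 3.145 m → moment R × 3.145 counterclockwise.
Balancing moments: R × 3.145 = 1093, giving R = 348 N.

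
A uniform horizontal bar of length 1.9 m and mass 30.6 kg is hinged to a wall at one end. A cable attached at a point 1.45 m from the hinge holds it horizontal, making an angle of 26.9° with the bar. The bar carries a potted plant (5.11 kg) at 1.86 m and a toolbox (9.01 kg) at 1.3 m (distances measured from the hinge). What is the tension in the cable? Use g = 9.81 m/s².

About the hinge:
Beam weight: 30.6 × 9.81 = 300.2 N down at 0.95 m → arm 0.95 m, τ = 300.2 × 0.95 = 285.2 N·m clockwise.
Potted plant: 5.11 × 9.81 = 50.13 N down at 1.86 m → arm 1.86 m, τ = 50.13 × 1.86 = 93.24 N·m clockwise.
Toolbox: 9.01 × 9.81 = 88.39 N down at 1.3 m → arm 1.3 m, τ = 88.39 × 1.3 = 114.9 N·m clockwise.
Total clockwise load moment = 493.3 N·m.
The cable tension T acts at 1.45 m; only its component perpendicular to the bar, T sinθ, produces torque. sin 26.9° = 0.4524.
For rotational equilibrium, T × 1.45 × 0.4524 = 493.3, so T = 493.3 / 0.656 = 752 N.

T ≈ 752 N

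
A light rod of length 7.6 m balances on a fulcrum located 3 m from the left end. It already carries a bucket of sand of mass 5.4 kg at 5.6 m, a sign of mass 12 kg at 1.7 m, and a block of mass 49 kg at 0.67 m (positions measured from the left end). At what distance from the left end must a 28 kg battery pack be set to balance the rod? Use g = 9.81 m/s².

Take moments about the fulcrum (at 3 m from the left end).
Bucket of sand: 5.4 × 9.81 = 52.97 N down at 5.6 m → arm 2.6 m, τ = 52.97 × 2.6 = 137.7 N·m clockwise.
Sign: 12 × 9.81 = 117.7 N down at 1.7 m → arm 1.3 m, τ = 117.7 × 1.3 = 153 N·m counterclockwise.
Block: 49 × 9.81 = 480.7 N down at 0.67 m → arm 2.33 m, τ = 480.7 × 2.33 = 1120 N·m counterclockwise.
Net moment of existing loads = 1135 N·m counterclockwise.
The battery pack weighs 28 × 9.81 = 274.7 N and must supply an equal clockwise moment, so its lever arm about the fulcrum is 1135 / 274.7 = 4.13 m.
That puts it at 3 + 4.13 = 7.13 m from the left end.

x ≈ 7.13 m from the left end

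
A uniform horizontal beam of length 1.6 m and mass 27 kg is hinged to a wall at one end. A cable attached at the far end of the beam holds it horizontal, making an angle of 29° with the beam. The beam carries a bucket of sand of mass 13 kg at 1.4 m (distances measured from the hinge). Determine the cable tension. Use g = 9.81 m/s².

T ≈ 503 N

Choose the hinge as the axis so the unknown hinge reaction has zero arm there.
Beam weight: 27 × 9.81 = 264.9 N down at 0.8 m → arm 0.8 m, τ = 264.9 × 0.8 = 211.9 N·m clockwise.
Bucket of sand: 13 × 9.81 = 127.5 N down at 1.4 m → arm 1.4 m, τ = 127.5 × 1.4 = 178.5 N·m clockwise.
Total clockwise load moment = 390.4 N·m.
The cable tension T acts at 1.6 m; only its component perpendicular to the beam, T sinθ, produces torque. sin 29° = 0.4848.
Στ = 0 ⇒ T × 1.6 × 0.4848 = 390.4 ⇒ T = 390.4 / 0.7757 = 503 N.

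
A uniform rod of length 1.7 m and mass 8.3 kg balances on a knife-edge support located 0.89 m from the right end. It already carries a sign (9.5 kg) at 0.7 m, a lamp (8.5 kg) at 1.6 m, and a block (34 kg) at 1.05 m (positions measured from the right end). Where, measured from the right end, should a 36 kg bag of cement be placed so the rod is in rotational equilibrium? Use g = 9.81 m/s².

x ≈ 0.631 m from the right end

Take moments about the knife-edge support (at 0.89 m from the right end).
Beam weight: 8.3 × 9.81 = 81.42 N down at 0.85 m → arm 0.04 m, τ = 81.42 × 0.04 = 3.257 N·m clockwise.
Sign: 9.5 × 9.81 = 93.2 N down at 0.7 m → arm 0.19 m, τ = 93.2 × 0.19 = 17.71 N·m clockwise.
Lamp: 8.5 × 9.81 = 83.39 N down at 1.6 m → arm 0.71 m, τ = 83.39 × 0.71 = 59.21 N·m counterclockwise.
Block: 34 × 9.81 = 333.5 N down at 1.05 m → arm 0.16 m, τ = 333.5 × 0.16 = 53.36 N·m counterclockwise.
Net moment of existing loads = 91.6 N·m counterclockwise.
The bag of cement weighs 36 × 9.81 = 353.2 N and must supply an equal clockwise moment, so its lever arm about the knife-edge support is 91.6 / 353.2 = 0.259 m.
That puts it at 0.89 − 0.259 = 0.631 m from the right end.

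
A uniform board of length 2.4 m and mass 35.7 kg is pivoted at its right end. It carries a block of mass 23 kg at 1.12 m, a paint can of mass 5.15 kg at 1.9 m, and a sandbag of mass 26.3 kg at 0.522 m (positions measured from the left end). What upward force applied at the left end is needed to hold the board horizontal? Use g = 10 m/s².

About the right end:
Beam weight: 35.7 × 10 = 357 N down at 1.2 m → arm 1.2 m, τ = 357 × 1.2 = 428.4 N·m counterclockwise.
Block: 23 × 10 = 230 N down at 1.12 m → arm 1.28 m, τ = 230 × 1.28 = 294.4 N·m counterclockwise.
Paint can: 5.15 × 10 = 51.5 N down at 1.9 m → arm 0.5 m, τ = 51.5 × 0.5 = 25.75 N·m counterclockwise.
Sandbag: 26.3 × 10 = 263 N down at 0.522 m → arm 1.878 m, τ = 263 × 1.878 = 493.9 N·m counterclockwise.
Net moment of the loads = 1242 N·m counterclockwise.
The upward force F acts at the left end, arm 2.4 m, giving F × 2.4 clockwise.
Setting net torque to zero: F × 2.4 = 1242 → F = 1242 / 2.4 = 518 N.

F ≈ 518 N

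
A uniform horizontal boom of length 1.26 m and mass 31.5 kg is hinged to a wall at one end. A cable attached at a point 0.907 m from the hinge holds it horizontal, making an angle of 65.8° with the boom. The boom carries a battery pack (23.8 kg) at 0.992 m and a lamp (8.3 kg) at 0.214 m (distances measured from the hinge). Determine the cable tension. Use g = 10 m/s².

Take moments about the hinge.
Beam weight: 31.5 × 10 = 315 N down at 0.63 m → arm 0.63 m, τ = 315 × 0.63 = 198.4 N·m clockwise.
Battery pack: 23.8 × 10 = 238 N down at 0.992 m → arm 0.992 m, τ = 238 × 0.992 = 236.1 N·m clockwise.
Lamp: 8.3 × 10 = 83 N down at 0.214 m → arm 0.214 m, τ = 83 × 0.214 = 17.76 N·m clockwise.
Total clockwise load moment = 452.3 N·m.
The cable tension T acts at 0.907 m; only its component perpendicular to the boom, T sinθ, produces torque. sin 65.8° = 0.9121.
Setting net torque to zero: T × 0.907 × 0.9121 = 452.3 → T = 452.3 / 0.8273 = 547 N.

T ≈ 547 N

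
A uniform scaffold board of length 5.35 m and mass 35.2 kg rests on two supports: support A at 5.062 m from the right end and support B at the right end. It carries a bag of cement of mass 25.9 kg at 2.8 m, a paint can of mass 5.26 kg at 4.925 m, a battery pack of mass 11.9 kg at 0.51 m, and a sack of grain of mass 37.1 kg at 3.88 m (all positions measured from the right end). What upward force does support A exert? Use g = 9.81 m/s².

Take moments about support B.
Beam weight: 35.2 × 9.81 = 345.3 N down at 2.675 m → arm 2.675 m, τ = 345.3 × 2.675 = 923.7 N·m counterclockwise.
Bag of cement: 25.9 × 9.81 = 254.1 N down at 2.8 m → arm 2.8 m, τ = 254.1 × 2.8 = 711.5 N·m counterclockwise.
Paint can: 5.26 × 9.81 = 51.6 N down at 4.925 m → arm 4.925 m, τ = 51.6 × 4.925 = 254.1 N·m counterclockwise.
Battery pack: 11.9 × 9.81 = 116.7 N down at 0.51 m → arm 0.51 m, τ = 116.7 × 0.51 = 59.52 N·m counterclockwise.
Sack of grain: 37.1 × 9.81 = 364 N down at 3.88 m → arm 3.88 m, τ = 364 × 3.88 = 1412 N·m counterclockwise.
Net load moment about support B = 3361 N·m counterclockwise.
Reaction R at support A is upward at 5.062 m, arm 5.062 m → moment R × 5.062 clockwise.
Balancing moments: R × 5.062 = 3361, giving R = 664 N.

R_A ≈ 664 N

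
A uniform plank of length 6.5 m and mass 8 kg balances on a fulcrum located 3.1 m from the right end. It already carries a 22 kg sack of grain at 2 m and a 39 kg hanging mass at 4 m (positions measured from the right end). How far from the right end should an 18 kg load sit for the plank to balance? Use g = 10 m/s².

About the fulcrum (at 3.1 m from the right end):
Beam weight: 8 × 10 = 80 N down at 3.25 m → arm 0.15 m, τ = 80 × 0.15 = 12 N·m counterclockwise.
Sack of grain: 22 × 10 = 220 N down at 2 m → arm 1.1 m, τ = 220 × 1.1 = 242 N·m clockwise.
Hanging mass: 39 × 10 = 390 N down at 4 m → arm 0.9 m, τ = 390 × 0.9 = 351 N·m counterclockwise.
Net moment of existing loads = 121 N·m counterclockwise.
The load weighs 18 × 10 = 180 N and must supply an equal clockwise moment, so its lever arm about the fulcrum is 121 / 180 = 0.672 m.
That puts it at 3.1 − 0.672 = 2.43 m from the right end.

x ≈ 2.43 m from the right end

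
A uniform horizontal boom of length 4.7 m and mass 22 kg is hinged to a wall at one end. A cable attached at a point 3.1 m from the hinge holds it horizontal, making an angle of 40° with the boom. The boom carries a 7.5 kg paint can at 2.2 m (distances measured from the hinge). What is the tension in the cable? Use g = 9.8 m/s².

T ≈ 335 N

Sum moments about the hinge (the unknown hinge reaction has zero arm there).
Beam weight: 22 × 9.8 = 215.6 N down at 2.35 m → arm 2.35 m, τ = 215.6 × 2.35 = 506.7 N·m clockwise.
Paint can: 7.5 × 9.8 = 73.5 N down at 2.2 m → arm 2.2 m, τ = 73.5 × 2.2 = 161.7 N·m clockwise.
Total clockwise load moment = 668.4 N·m.
The cable tension T acts at 3.1 m; only its component perpendicular to the boom, T sinθ, produces torque. sin 40° = 0.6428.
Στ = 0 ⇒ T × 3.1 × 0.6428 = 668.4 ⇒ T = 668.4 / 1.993 = 335 N.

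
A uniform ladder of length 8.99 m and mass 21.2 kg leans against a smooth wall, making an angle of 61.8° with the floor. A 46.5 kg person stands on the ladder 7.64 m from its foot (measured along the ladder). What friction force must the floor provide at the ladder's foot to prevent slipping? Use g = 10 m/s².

f ≈ 269 N

Sum moments about the foot of the ladder (the floor normal and friction both act there and drop out).
Ladder weight 21.2×10 = 212 N acts at 4.495 m along the ladder; its horizontal arm is 4.495·cos61.8° = 2.124 m → τ = 450.3 N·m clockwise.
Person: 46.5×10 = 465 N at 7.64 m → arm 3.61 m → τ = 1679 N·m clockwise.
Wall normal N acts horizontally at the top; its moment arm is the height L sinθ = 8.99·sin61.8° = 7.923 m, counterclockwise.
Setting net torque to zero: N × 7.923 = 2129 → N = 269 N.
ΣFx = 0: friction at the foot balances the wall's push, so f = N_wall = 269 N.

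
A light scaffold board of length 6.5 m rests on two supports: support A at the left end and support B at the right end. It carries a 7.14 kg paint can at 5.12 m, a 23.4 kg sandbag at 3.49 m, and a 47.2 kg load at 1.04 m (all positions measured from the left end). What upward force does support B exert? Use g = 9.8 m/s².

Take moments about support A.
Paint can: 7.14 × 9.8 = 69.97 N down at 5.12 m → arm 5.12 m, τ = 69.97 × 5.12 = 358.2 N·m clockwise.
Sandbag: 23.4 × 9.8 = 229.3 N down at 3.49 m → arm 3.49 m, τ = 229.3 × 3.49 = 800.3 N·m clockwise.
Load: 47.2 × 9.8 = 462.6 N down at 1.04 m → arm 1.04 m, τ = 462.6 × 1.04 = 481.1 N·m clockwise.
Net load moment about support A = 1640 N·m clockwise.
Reaction R at support B is upward at 6.5 m, arm 6.5 m → moment R × 6.5 counterclockwise.
For rotational equilibrium, R × 6.5 = 1640, so R = 252 N.

R_B ≈ 252 N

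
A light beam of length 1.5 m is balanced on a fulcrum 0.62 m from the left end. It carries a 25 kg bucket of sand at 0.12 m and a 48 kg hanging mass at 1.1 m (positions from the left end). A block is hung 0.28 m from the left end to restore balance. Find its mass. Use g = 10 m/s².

Sum moments about the fulcrum (at 0.62 m from the left end) (the support reaction has zero arm there).
Bucket of sand: 25 × 10 = 250 N down at 0.12 m → arm 0.5 m, τ = 250 × 0.5 = 125 N·m counterclockwise.
Hanging mass: 48 × 10 = 480 N down at 1.1 m → arm 0.48 m, τ = 480 × 0.48 = 230.4 N·m clockwise.
Net moment of known loads = 105.4 N·m clockwise.
An unknown mass m at 0.28 m has arm 0.34 m; its moment is m·g·0.34 counterclockwise.
For rotational equilibrium, m × 10 × 0.34 = 105.4, so m = 105.4 / (10 × 0.34) = 31 kg.

m ≈ 31 kg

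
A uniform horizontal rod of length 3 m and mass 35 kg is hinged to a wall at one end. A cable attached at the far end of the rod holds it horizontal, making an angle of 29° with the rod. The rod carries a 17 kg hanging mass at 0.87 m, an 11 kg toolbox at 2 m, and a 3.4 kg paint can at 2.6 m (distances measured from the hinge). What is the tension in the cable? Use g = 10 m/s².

T ≈ 675 N

About the hinge:
Beam weight: 35 × 10 = 350 N down at 1.5 m → arm 1.5 m, τ = 350 × 1.5 = 525 N·m clockwise.
Hanging mass: 17 × 10 = 170 N down at 0.87 m → arm 0.87 m, τ = 170 × 0.87 = 147.9 N·m clockwise.
Toolbox: 11 × 10 = 110 N down at 2 m → arm 2 m, τ = 110 × 2 = 220 N·m clockwise.
Paint can: 3.4 × 10 = 34 N down at 2.6 m → arm 2.6 m, τ = 34 × 2.6 = 88.4 N·m clockwise.
Total clockwise load moment = 981.3 N·m.
The cable tension T acts at 3 m; only its component perpendicular to the rod, T sinθ, produces torque. sin 29° = 0.4848.
Στ = 0 ⇒ T × 3 × 0.4848 = 981.3 ⇒ T = 981.3 / 1.454 = 675 N.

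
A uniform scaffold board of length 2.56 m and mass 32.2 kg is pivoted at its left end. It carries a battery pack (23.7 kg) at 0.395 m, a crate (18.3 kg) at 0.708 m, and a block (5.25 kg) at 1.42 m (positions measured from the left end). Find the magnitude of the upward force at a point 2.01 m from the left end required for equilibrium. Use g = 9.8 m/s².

Take moments about the left end.
Beam weight: 32.2 × 9.8 = 315.6 N down at 1.28 m → arm 1.28 m, τ = 315.6 × 1.28 = 404 N·m clockwise.
Battery pack: 23.7 × 9.8 = 232.3 N down at 0.395 m → arm 0.395 m, τ = 232.3 × 0.395 = 91.76 N·m clockwise.
Crate: 18.3 × 9.8 = 179.3 N down at 0.708 m → arm 0.708 m, τ = 179.3 × 0.708 = 126.9 N·m clockwise.
Block: 5.25 × 9.8 = 51.45 N down at 1.42 m → arm 1.42 m, τ = 51.45 × 1.42 = 73.06 N·m clockwise.
Net moment of the loads = 695.7 N·m clockwise.
The upward force F acts at a point 2.01 m from the left end, arm 2.01 m, giving F × 2.01 counterclockwise.
Balancing moments: F × 2.01 = 695.7, giving F = 695.7 / 2.01 = 346 N.

F ≈ 346 N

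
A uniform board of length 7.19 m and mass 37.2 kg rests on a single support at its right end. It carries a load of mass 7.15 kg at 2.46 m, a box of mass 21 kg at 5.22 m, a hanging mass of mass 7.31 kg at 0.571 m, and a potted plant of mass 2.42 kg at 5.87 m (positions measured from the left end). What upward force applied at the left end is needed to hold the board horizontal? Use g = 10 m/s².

Taking torques about the right end:
Beam weight: 37.2 × 10 = 372 N down at 3.595 m → arm 3.595 m, τ = 372 × 3.595 = 1337 N·m counterclockwise.
Load: 7.15 × 10 = 71.5 N down at 2.46 m → arm 4.73 m, τ = 71.5 × 4.73 = 338.2 N·m counterclockwise.
Box: 21 × 10 = 210 N down at 5.22 m → arm 1.97 m, τ = 210 × 1.97 = 413.7 N·m counterclockwise.
Hanging mass: 7.31 × 10 = 73.1 N down at 0.571 m → arm 6.619 m, τ = 73.1 × 6.619 = 483.8 N·m counterclockwise.
Potted plant: 2.42 × 10 = 24.2 N down at 5.87 m → arm 1.32 m, τ = 24.2 × 1.32 = 31.94 N·m counterclockwise.
Net moment of the loads = 2605 N·m counterclockwise.
The upward force F acts at the left end, arm 7.19 m, giving F × 7.19 clockwise.
Στ = 0 ⇒ F × 7.19 = 2605 ⇒ F = 2605 / 7.19 = 362 N.

F ≈ 362 N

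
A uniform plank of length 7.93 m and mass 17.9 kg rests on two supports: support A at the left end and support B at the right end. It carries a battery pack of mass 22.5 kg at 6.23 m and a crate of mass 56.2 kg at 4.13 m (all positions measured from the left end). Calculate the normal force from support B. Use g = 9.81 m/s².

Choose support A as the axis so its reaction then has zero moment arm.
Beam weight: 17.9 × 9.81 = 175.6 N down at 3.965 m → arm 3.965 m, τ = 175.6 × 3.965 = 696.3 N·m clockwise.
Battery pack: 22.5 × 9.81 = 220.7 N down at 6.23 m → arm 6.23 m, τ = 220.7 × 6.23 = 1375 N·m clockwise.
Crate: 56.2 × 9.81 = 551.3 N down at 4.13 m → arm 4.13 m, τ = 551.3 × 4.13 = 2277 N·m clockwise.
Net load moment about support A = 4348 N·m clockwise.
Reaction R at support B is upward at 7.93 m, arm 7.93 m → moment R × 7.93 counterclockwise.
Στ = 0 ⇒ R × 7.93 = 4348 ⇒ R = 548 N.

R_B ≈ 548 N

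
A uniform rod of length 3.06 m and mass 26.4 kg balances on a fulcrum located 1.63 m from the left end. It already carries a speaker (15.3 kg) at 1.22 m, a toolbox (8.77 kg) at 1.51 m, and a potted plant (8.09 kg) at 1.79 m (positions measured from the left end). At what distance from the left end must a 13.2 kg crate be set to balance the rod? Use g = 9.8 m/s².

Sum moments about the fulcrum (at 1.63 m from the left end) (the support reaction has zero arm there).
Beam weight: 26.4 × 9.8 = 258.7 N down at 1.53 m → arm 0.1 m, τ = 258.7 × 0.1 = 25.87 N·m counterclockwise.
Speaker: 15.3 × 9.8 = 149.9 N down at 1.22 m → arm 0.41 m, τ = 149.9 × 0.41 = 61.46 N·m counterclockwise.
Toolbox: 8.77 × 9.8 = 85.95 N down at 1.51 m → arm 0.12 m, τ = 85.95 × 0.12 = 10.31 N·m counterclockwise.
Potted plant: 8.09 × 9.8 = 79.28 N down at 1.79 m → arm 0.16 m, τ = 79.28 × 0.16 = 12.68 N·m clockwise.
Net moment of existing loads = 84.96 N·m counterclockwise.
The crate weighs 13.2 × 9.8 = 129.4 N and must supply an equal clockwise moment, so its lever arm about the fulcrum is 84.96 / 129.4 = 0.657 m.
That puts it at 1.63 + 0.657 = 2.29 m from the left end.

x ≈ 2.29 m from the left end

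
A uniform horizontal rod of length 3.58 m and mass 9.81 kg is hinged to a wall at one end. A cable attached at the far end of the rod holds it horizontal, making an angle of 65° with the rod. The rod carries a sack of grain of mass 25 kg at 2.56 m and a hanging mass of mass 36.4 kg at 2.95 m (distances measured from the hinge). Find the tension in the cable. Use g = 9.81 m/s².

Take moments about the hinge.
Beam weight: 9.81 × 9.81 = 96.24 N down at 1.79 m → arm 1.79 m, τ = 96.24 × 1.79 = 172.3 N·m clockwise.
Sack of grain: 25 × 9.81 = 245.2 N down at 2.56 m → arm 2.56 m, τ = 245.2 × 2.56 = 627.7 N·m clockwise.
Hanging mass: 36.4 × 9.81 = 357.1 N down at 2.95 m → arm 2.95 m, τ = 357.1 × 2.95 = 1053 N·m clockwise.
Total clockwise load moment = 1853 N·m.
The cable tension T acts at 3.58 m; only its component perpendicular to the rod, T sinθ, produces torque. sin 65° = 0.9063.
Setting net torque to zero: T × 3.58 × 0.9063 = 1853 → T = 1853 / 3.245 = 571 N.

T ≈ 571 N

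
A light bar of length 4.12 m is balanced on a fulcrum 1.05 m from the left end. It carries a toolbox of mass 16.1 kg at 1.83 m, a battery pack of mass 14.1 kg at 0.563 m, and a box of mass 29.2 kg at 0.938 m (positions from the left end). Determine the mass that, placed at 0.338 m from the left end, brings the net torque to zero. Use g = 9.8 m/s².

Take moments about the fulcrum (at 1.05 m from the left end).
Toolbox: 16.1 × 9.8 = 157.8 N down at 1.83 m → arm 0.78 m, τ = 157.8 × 0.78 = 123.1 N·m clockwise.
Battery pack: 14.1 × 9.8 = 138.2 N down at 0.563 m → arm 0.487 m, τ = 138.2 × 0.487 = 67.3 N·m counterclockwise.
Box: 29.2 × 9.8 = 286.2 N down at 0.938 m → arm 0.112 m, τ = 286.2 × 0.112 = 32.05 N·m counterclockwise.
Net moment of known loads = 23.75 N·m clockwise.
An unknown mass m at 0.338 m has arm 0.712 m; its moment is m·g·0.712 counterclockwise.
For rotational equilibrium, m × 9.8 × 0.712 = 23.75, so m = 23.75 / (9.8 × 0.712) = 3.4 kg.

m ≈ 3.4 kg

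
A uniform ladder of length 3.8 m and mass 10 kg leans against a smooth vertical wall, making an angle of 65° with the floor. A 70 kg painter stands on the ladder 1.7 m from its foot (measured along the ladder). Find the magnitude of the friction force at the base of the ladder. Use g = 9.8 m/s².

f ≈ 166 N

Take moments about the foot of the ladder.
Ladder weight 10×9.8 = 98 N acts at 1.9 m along the ladder; its horizontal arm is 1.9·cos65° = 0.803 m → τ = 78.69 N·m clockwise.
Painter: 70×9.8 = 686 N at 1.7 m → arm 0.7185 m → τ = 492.9 N·m clockwise.
Wall normal N acts horizontally at the top; its moment arm is the height L sinθ = 3.8·sin65° = 3.444 m, counterclockwise.
Setting net torque to zero: N × 3.444 = 571.6 → N = 166 N.
ΣFx = 0: friction at the foot balances the wall's push, so f = N_wall = 166 N.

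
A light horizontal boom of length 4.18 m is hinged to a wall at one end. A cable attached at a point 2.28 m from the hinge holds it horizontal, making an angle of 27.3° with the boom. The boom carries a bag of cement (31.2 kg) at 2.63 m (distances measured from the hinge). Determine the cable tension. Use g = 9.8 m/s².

Take moments about the hinge.
Bag of cement: 31.2 × 9.8 = 305.8 N down at 2.63 m → arm 2.63 m, τ = 305.8 × 2.63 = 804.3 N·m clockwise.
Total clockwise load moment = 804.3 N·m.
The cable tension T acts at 2.28 m; only its component perpendicular to the boom, T sinθ, produces torque. sin 27.3° = 0.4586.
Στ = 0 ⇒ T × 2.28 × 0.4586 = 804.3 ⇒ T = 804.3 / 1.046 = 769 N.

T ≈ 769 N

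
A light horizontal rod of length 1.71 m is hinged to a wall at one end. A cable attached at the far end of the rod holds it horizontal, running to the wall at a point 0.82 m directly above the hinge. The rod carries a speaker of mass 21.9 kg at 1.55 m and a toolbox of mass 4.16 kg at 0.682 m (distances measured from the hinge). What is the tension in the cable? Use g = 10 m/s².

Take moments about the hinge.
Speaker: 21.9 × 10 = 219 N down at 1.55 m → arm 1.55 m, τ = 219 × 1.55 = 339.4 N·m clockwise.
Toolbox: 4.16 × 10 = 41.6 N down at 0.682 m → arm 0.682 m, τ = 41.6 × 0.682 = 28.37 N·m clockwise.
Total clockwise load moment = 367.8 N·m.
The cable tension T acts at 1.71 m; only its component perpendicular to the rod, T sinθ, produces torque. sinθ = h/√(h²+d²) = 0.82/√(0.82²+1.71²) = 0.4324.
Balancing moments: T × 1.71 × 0.4324 = 367.8, giving T = 367.8 / 0.7394 = 497 N.

T ≈ 497 N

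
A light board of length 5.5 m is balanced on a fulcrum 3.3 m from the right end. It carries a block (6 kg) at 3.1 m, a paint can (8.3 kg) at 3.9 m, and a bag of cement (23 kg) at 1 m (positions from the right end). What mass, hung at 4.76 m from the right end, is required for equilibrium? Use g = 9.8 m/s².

Choose the fulcrum (at 3.3 m from the right end) as the axis so the support reaction has zero arm there.
Block: 6 × 9.8 = 58.8 N down at 3.1 m → arm 0.2 m, τ = 58.8 × 0.2 = 11.76 N·m clockwise.
Paint can: 8.3 × 9.8 = 81.34 N down at 3.9 m → arm 0.6 m, τ = 81.34 × 0.6 = 48.8 N·m counterclockwise.
Bag of cement: 23 × 9.8 = 225.4 N down at 1 m → arm 2.3 m, τ = 225.4 × 2.3 = 518.4 N·m clockwise.
Net moment of known loads = 481.4 N·m clockwise.
An unknown mass m at 4.76 m has arm 1.46 m; its moment is m·g·1.46 counterclockwise.
Setting net torque to zero: m × 9.8 × 1.46 = 481.4 → m = 481.4 / (9.8 × 1.46) = 33.6 kg.

m ≈ 33.6 kg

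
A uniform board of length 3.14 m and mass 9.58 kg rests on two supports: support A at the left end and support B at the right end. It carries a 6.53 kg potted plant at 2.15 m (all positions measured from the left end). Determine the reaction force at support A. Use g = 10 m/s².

R_A ≈ 68.5 N

Sum moments about support B (its reaction then has zero moment arm).
Beam weight: 9.58 × 10 = 95.8 N down at 1.57 m → arm 1.57 m, τ = 95.8 × 1.57 = 150.4 N·m counterclockwise.
Potted plant: 6.53 × 10 = 65.3 N down at 2.15 m → arm 0.99 m, τ = 65.3 × 0.99 = 64.65 N·m counterclockwise.
Net load moment about support B = 215.1 N·m counterclockwise.
Reaction R at support A is upward at 0 m, arm 3.14 m → moment R × 3.14 clockwise.
For rotational equilibrium, R × 3.14 = 215.1, so R = 68.5 N.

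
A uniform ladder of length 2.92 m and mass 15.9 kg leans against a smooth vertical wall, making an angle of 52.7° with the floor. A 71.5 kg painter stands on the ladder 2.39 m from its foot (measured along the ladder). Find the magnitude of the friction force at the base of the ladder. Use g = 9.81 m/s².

Taking torques about the foot of the ladder:
Ladder weight 15.9×9.81 = 156 N acts at 1.46 m along the ladder; its horizontal arm is 1.46·cos52.7° = 0.8847 m → τ = 138 N·m clockwise.
Painter: 71.5×9.81 = 701.4 N at 2.39 m → arm 1.448 m → τ = 1016 N·m clockwise.
Wall normal N acts horizontally at the top; its moment arm is the height L sinθ = 2.92·sin52.7° = 2.323 m, counterclockwise.
Setting net torque to zero: N × 2.323 = 1154 → N = 497 N.
ΣFx = 0: friction at the foot balances the wall's push, so f = N_wall = 497 N.

f ≈ 497 N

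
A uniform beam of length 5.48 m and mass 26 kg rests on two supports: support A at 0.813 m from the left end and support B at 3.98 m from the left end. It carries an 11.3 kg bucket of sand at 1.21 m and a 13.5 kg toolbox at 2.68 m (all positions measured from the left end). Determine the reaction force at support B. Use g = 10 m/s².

R_B ≈ 252 N

About support A:
Beam weight: 26 × 10 = 260 N down at 2.74 m → arm 1.927 m, τ = 260 × 1.927 = 501 N·m clockwise.
Bucket of sand: 11.3 × 10 = 113 N down at 1.21 m → arm 0.397 m, τ = 113 × 0.397 = 44.86 N·m clockwise.
Toolbox: 13.5 × 10 = 135 N down at 2.68 m → arm 1.867 m, τ = 135 × 1.867 = 252 N·m clockwise.
Net load moment about support A = 797.9 N·m clockwise.
Reaction R at support B is upward at 3.98 m, arm 3.167 m → moment R × 3.167 counterclockwise.
For rotational equilibrium, R × 3.167 = 797.9, so R = 252 N.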